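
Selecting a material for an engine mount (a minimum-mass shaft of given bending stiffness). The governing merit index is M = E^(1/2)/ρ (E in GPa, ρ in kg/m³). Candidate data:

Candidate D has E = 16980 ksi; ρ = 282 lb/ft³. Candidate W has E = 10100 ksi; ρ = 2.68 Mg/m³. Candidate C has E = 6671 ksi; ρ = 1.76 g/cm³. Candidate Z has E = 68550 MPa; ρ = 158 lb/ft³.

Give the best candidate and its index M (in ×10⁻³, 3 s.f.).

candidate C, M = 3.85×10⁻³

After converting to SI:
  candidate D: E = 117.1 GPa, ρ = 4517 kg/m³
  candidate W: E = 69.64 GPa, ρ = 2680 kg/m³
  candidate C: E = 45.99 GPa, ρ = 1760 kg/m³
  candidate Z: E = 68.55 GPa, ρ = 2531 kg/m³
  candidate C: M = 3.85×10⁻³
  candidate Z: M = 3.27×10⁻³
  candidate W: M = 3.11×10⁻³
  candidate D: M = 2.40×10⁻³
Candidate C ranks first.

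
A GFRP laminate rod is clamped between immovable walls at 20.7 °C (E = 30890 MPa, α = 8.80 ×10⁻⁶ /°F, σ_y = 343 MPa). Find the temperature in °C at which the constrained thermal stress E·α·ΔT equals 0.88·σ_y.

638 °C

E = 30890 MPa = 30.89 GPa.
α = 8.80×10⁻⁶/°F × 9/5 = 15.8×10⁻⁶/K.
E·α·ΔT = 301.8 MPa ⇒ ΔT = 301.8 / (30.89×10³ × 15.8×10⁻⁶) = 616.9 K.
T = 20.7 + 616.9 = 637.6 °C.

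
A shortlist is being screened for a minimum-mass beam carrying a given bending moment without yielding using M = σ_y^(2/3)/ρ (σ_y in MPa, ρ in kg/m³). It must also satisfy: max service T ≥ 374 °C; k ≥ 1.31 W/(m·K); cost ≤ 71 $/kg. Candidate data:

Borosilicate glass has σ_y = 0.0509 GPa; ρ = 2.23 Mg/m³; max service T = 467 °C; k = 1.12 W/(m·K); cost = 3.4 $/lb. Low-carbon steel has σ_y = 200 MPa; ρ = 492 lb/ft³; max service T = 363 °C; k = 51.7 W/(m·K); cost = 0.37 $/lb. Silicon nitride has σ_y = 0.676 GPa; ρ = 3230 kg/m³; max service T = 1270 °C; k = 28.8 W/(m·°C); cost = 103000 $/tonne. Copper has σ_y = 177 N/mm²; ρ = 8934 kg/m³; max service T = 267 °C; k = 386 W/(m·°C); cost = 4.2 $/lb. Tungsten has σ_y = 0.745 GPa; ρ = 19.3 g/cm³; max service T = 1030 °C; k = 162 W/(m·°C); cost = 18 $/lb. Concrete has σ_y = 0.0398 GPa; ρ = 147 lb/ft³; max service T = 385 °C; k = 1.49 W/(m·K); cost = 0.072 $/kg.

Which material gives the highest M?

concrete

Screen on constraints: max service T ≥ 374 °C; k ≥ 1.31 W/(m·K); cost ≤ 71 $/kg. Survivors: tungsten, concrete.
Normalizing units and computing the index:
  tungsten: σ_y = 745.0 MPa, ρ = 19300 kg/m³
  concrete: σ_y = 39.80 MPa, ρ = 2355 kg/m³
  concrete: M = 4.95×10⁻³
  tungsten: M = 4.26×10⁻³
Highest index: concrete.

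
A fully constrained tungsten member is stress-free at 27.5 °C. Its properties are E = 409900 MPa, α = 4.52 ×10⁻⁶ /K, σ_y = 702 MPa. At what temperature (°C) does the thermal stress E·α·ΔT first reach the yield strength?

E = 409900 MPa = 409.9 GPa.
E·α·ΔT = 702.0 MPa ⇒ ΔT = 702.0 / (409.9×10³ × 4.52×10⁻⁶) = 378.9 K.
T = 27.5 + 378.9 = 406.4 °C.

406 °C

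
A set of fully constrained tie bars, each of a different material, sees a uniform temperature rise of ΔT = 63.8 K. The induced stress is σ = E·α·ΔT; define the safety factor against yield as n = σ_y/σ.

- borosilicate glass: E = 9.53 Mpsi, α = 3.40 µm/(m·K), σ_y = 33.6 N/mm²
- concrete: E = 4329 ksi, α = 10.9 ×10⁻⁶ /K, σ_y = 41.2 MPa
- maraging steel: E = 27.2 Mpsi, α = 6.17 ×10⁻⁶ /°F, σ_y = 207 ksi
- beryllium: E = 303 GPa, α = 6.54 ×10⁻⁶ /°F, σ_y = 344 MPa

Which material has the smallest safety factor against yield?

In consistent units (E in GPa, α in ×10⁻⁶/K, σ_y in MPa):
  borosilicate glass: E = 65.71, α = 3.40, σ_y = 33.60 → σ = 14.3 MPa, n = 2.36
  concrete: E = 29.85, α = 10.9, σ_y = 41.20 → σ = 20.8 MPa, n = 1.98
  maraging steel: E = 187.5, α = 11.1, σ_y = 1427 → σ = 133 MPa, n = 10.7
  beryllium: E = 303.0, α = 11.8, σ_y = 344.0 → σ = 228 MPa, n = 1.51
Smallest n: beryllium with n = 1.51.

beryllium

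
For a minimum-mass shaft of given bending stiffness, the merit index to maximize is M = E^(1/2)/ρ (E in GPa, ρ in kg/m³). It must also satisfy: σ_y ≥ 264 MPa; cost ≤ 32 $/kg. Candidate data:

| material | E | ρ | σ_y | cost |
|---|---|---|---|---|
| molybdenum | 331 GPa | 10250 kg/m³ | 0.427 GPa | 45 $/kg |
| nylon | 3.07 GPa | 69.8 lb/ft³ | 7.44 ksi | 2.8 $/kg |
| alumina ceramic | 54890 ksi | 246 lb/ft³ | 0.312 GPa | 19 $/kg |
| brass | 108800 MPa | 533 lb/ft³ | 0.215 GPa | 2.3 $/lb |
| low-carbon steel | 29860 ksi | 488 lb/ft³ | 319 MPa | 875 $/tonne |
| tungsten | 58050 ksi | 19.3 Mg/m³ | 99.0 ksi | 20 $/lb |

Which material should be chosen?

Screen on constraints: σ_y ≥ 264 MPa; cost ≤ 32 $/kg. Survivors: alumina ceramic, low-carbon steel.
Putting every candidate on a common basis:
  alumina ceramic: E = 378.5 GPa, ρ = 3941 kg/m³
  low-carbon steel: E = 205.9 GPa, ρ = 7817 kg/m³
  alumina ceramic: M = 4.94×10⁻³
  low-carbon steel: M = 1.84×10⁻³
The maximum is for alumina ceramic.

alumina ceramic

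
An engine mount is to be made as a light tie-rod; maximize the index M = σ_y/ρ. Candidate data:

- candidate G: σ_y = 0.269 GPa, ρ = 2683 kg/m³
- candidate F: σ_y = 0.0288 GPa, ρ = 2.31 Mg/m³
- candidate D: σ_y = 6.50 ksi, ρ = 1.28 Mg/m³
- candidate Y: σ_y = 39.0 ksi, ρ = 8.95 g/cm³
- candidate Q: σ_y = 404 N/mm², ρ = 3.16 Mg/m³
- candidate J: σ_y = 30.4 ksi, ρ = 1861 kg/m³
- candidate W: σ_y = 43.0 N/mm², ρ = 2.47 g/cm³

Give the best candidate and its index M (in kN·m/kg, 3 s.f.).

Putting every candidate on a common basis:
  candidate G: σ_y = 269.0 MPa, ρ = 2683 kg/m³
  candidate F: σ_y = 28.80 MPa, ρ = 2310 kg/m³
  candidate D: σ_y = 44.82 MPa, ρ = 1280 kg/m³
  candidate Y: σ_y = 268.9 MPa, ρ = 8950 kg/m³
  candidate Q: σ_y = 404.0 MPa, ρ = 3160 kg/m³
  candidate J: σ_y = 209.6 MPa, ρ = 1861 kg/m³
  candidate W: σ_y = 43.00 MPa, ρ = 2470 kg/m³
  candidate Q: M = 128 kN·m/kg
  candidate J: M = 113 kN·m/kg
  candidate G: M = 100 kN·m/kg
  candidate D: M = 35.0 kN·m/kg
  candidate Y: M = 30.0 kN·m/kg
  candidate W: M = 17.4 kN·m/kg
  candidate F: M = 12.5 kN·m/kg
Candidate Q ranks first.

candidate Q, M = 128 kN·m/kg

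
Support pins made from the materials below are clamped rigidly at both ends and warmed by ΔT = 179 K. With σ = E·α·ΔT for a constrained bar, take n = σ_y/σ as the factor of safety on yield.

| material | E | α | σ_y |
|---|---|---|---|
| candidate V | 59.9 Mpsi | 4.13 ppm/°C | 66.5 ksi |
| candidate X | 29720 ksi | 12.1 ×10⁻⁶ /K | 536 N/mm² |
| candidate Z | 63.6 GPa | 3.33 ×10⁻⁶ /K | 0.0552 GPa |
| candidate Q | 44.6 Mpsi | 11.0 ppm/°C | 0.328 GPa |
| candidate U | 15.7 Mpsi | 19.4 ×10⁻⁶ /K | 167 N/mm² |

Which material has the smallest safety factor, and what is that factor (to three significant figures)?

candidate U, n = 0.444

In consistent units (E in GPa, α in ×10⁻⁶/K, σ_y in MPa):
  candidate V: E = 413.0, α = 4.13, σ_y = 458.5 → σ = 305 MPa, n = 1.50
  candidate X: E = 204.9, α = 12.1, σ_y = 536.0 → σ = 444 MPa, n = 1.21
  candidate Z: E = 63.60, α = 3.33, σ_y = 55.20 → σ = 37.9 MPa, n = 1.46
  candidate Q: E = 307.5, α = 11.0, σ_y = 328.0 → σ = 605 MPa, n = 0.542
  candidate U: E = 108.2, α = 19.4, σ_y = 167.0 → σ = 376 MPa, n = 0.444
Candidate U has the lowest safety factor, n = 0.444.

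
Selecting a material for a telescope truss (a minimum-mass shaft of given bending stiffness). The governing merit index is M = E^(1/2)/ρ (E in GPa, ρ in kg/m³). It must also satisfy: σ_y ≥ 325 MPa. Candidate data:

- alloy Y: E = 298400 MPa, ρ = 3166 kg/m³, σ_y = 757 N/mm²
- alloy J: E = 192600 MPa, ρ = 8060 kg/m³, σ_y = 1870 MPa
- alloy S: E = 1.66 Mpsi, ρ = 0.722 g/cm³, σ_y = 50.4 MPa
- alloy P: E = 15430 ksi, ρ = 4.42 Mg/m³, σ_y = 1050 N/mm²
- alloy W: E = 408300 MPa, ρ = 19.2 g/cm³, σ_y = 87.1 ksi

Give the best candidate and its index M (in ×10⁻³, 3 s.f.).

alloy Y, M = 5.46×10⁻³

Screen on constraints: σ_y ≥ 325 MPa. Survivors: alloy Y, alloy J, alloy P, alloy W.
Normalizing units and computing the index:
  alloy Y: E = 298.4 GPa, ρ = 3166 kg/m³
  alloy J: E = 192.6 GPa, ρ = 8060 kg/m³
  alloy P: E = 106.4 GPa, ρ = 4420 kg/m³
  alloy W: E = 408.3 GPa, ρ = 19200 kg/m³
  alloy Y: M = 5.46×10⁻³
  alloy P: M = 2.33×10⁻³
  alloy J: M = 1.72×10⁻³
  alloy W: M = 1.05×10⁻³
Alloy Y ranks first.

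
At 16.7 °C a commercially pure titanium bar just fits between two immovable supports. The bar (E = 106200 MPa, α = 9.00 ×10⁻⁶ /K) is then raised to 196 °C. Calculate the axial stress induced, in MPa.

171 MPa

E = 106200 MPa = 106.2 GPa.
ΔT = 179.3 K. Constrained thermal stress σ = E·α·ΔT = 106.2×10³ MPa × 9.00×10⁻⁶ × 179.3 = 171 MPa (compressive).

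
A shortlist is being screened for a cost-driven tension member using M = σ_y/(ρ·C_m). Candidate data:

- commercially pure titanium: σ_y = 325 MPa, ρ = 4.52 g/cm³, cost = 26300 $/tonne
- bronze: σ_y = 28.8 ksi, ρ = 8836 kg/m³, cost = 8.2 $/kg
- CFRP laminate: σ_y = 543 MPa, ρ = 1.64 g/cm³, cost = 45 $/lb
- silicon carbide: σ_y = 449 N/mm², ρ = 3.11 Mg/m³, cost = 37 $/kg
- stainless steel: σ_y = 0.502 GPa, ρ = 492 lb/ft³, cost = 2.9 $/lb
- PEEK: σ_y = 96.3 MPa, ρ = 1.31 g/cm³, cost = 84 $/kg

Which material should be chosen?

Normalizing units and computing the index:
  commercially pure titanium: σ_y = 325.0 MPa, ρ = 4520 kg/m³, cost = 26.30 $/kg
  bronze: σ_y = 198.6 MPa, ρ = 8836 kg/m³, cost = 8.200 $/kg
  CFRP laminate: σ_y = 543.0 MPa, ρ = 1640 kg/m³, cost = 99.21 $/kg
  silicon carbide: σ_y = 449.0 MPa, ρ = 3110 kg/m³, cost = 37.00 $/kg
  stainless steel: σ_y = 502.0 MPa, ρ = 7881 kg/m³, cost = 6.393 $/kg
  PEEK: σ_y = 96.30 MPa, ρ = 1310 kg/m³, cost = 84.00 $/kg
  stainless steel: M = 9.96 kN·m per $
  silicon carbide: M = 3.90 kN·m per $
  CFRP laminate: M = 3.34 kN·m per $
  bronze: M = 2.74 kN·m per $
  commercially pure titanium: M = 2.73 kN·m per $
  PEEK: M = 0.875 kN·m per $
Stainless steel has the largest M.

stainless steel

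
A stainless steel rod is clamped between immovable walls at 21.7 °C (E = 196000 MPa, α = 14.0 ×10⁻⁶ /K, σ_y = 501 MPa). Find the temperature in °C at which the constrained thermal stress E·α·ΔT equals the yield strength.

E = 196000 MPa = 196.0 GPa.
E·α·ΔT = 501.0 MPa ⇒ ΔT = 501.0 / (196.0×10³ × 14.0×10⁻⁶) = 182.6 K.
T = 21.7 + 182.6 = 204.3 °C.

204 °C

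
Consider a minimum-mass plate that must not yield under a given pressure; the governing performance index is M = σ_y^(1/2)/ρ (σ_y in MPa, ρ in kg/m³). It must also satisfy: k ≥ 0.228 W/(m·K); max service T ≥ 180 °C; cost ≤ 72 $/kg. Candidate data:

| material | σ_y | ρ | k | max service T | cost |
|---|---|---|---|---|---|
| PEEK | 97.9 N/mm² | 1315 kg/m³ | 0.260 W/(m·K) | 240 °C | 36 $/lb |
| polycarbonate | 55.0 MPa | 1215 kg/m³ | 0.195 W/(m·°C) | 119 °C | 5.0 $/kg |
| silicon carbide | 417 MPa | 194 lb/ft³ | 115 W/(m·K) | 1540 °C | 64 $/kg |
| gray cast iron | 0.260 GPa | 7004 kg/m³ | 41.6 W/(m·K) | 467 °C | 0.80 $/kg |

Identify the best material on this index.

Screen on constraints: k ≥ 0.228 W/(m·K); max service T ≥ 180 °C; cost ≤ 72 $/kg. Survivors: silicon carbide, gray cast iron.
Normalizing units and computing the index:
  silicon carbide: σ_y = 417.0 MPa, ρ = 3108 kg/m³
  gray cast iron: σ_y = 260.0 MPa, ρ = 7004 kg/m³
  silicon carbide: M = 6.57×10⁻³
  gray cast iron: M = 2.30×10⁻³
Silicon carbide has the largest M.

silicon carbide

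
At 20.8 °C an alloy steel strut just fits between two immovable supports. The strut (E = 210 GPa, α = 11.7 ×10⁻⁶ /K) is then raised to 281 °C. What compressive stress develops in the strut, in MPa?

639 MPa

ΔT = 260.2 K. Constrained thermal stress σ = E·α·ΔT = 210.0×10³ MPa × 11.7×10⁻⁶ × 260.2 = 639 MPa (compressive).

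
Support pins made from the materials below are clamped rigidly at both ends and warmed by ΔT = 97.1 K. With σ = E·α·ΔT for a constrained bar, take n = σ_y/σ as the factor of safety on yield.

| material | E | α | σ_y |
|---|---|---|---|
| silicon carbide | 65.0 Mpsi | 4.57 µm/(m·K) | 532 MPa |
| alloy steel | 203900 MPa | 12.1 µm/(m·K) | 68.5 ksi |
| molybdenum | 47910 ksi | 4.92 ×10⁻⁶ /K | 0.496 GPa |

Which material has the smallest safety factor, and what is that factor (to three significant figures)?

In consistent units (E in GPa, α in ×10⁻⁶/K, σ_y in MPa):
  silicon carbide: E = 448.2, α = 4.57, σ_y = 532.0 → σ = 199 MPa, n = 2.68
  alloy steel: E = 203.9, α = 12.1, σ_y = 472.3 → σ = 240 MPa, n = 1.97
  molybdenum: E = 330.3, α = 4.92, σ_y = 496.0 → σ = 158 MPa, n = 3.14
Smallest n: alloy steel with n = 1.97.

alloy steel, n = 1.97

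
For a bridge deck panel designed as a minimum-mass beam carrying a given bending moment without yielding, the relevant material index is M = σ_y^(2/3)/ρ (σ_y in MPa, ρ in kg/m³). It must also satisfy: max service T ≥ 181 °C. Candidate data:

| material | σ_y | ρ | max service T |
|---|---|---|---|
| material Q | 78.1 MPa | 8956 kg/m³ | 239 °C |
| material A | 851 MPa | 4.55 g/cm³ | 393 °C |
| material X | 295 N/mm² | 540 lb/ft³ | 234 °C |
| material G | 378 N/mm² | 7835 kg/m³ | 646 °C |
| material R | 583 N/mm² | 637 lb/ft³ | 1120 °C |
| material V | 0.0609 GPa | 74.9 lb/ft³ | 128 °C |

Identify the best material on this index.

Screen on constraints: max service T ≥ 181 °C. Survivors: material Q, material A, material X, material G, material R.
In SI units:
  material Q: σ_y = 78.10 MPa, ρ = 8956 kg/m³
  material A: σ_y = 851.0 MPa, ρ = 4550 kg/m³
  material X: σ_y = 295.0 MPa, ρ = 8650 kg/m³
  material G: σ_y = 378.0 MPa, ρ = 7835 kg/m³
  material R: σ_y = 583.0 MPa, ρ = 10200 kg/m³
  material A: M = 19.7×10⁻³
  material R: M = 6.84×10⁻³
  material G: M = 6.67×10⁻³
  material X: M = 5.12×10⁻³
  material Q: M = 2.04×10⁻³
The maximum is for material A.

material A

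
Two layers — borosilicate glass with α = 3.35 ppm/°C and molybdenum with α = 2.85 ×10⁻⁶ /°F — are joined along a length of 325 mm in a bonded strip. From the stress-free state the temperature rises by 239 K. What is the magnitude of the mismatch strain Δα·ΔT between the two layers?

molybdenum: α = 2.85×10⁻⁶/°F × 9/5 = 5.13×10⁻⁶/K.
Δα = |3.35 − 5.13|×10⁻⁶/K = 1.78×10⁻⁶/K.
Mismatch strain = Δα·ΔT = 1.78×10⁻⁶ × 239.0 = 4.25×10⁻⁴.

4.25×10⁻⁴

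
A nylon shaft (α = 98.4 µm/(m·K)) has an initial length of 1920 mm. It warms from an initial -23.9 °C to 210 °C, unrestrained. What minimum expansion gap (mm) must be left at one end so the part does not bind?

44.2 mm

ΔT = 210 − (-23.9) = 233.9 K.
ΔL = α·L₀·ΔT = 98.4×10⁻⁶ × 1920 mm × 233.9 K = 44.2 mm.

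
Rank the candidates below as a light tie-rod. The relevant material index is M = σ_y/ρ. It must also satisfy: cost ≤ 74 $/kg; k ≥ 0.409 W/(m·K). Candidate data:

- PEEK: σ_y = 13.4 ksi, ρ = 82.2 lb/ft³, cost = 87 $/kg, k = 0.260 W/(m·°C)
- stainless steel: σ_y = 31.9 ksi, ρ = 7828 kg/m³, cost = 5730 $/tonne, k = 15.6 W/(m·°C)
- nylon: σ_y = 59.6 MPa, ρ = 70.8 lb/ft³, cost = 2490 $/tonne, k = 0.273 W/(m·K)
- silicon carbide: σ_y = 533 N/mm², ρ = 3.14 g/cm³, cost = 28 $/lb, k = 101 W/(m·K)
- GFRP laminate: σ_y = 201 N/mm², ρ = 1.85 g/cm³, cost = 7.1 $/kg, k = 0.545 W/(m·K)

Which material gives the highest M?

Screen on constraints: cost ≤ 74 $/kg; k ≥ 0.409 W/(m·K). Survivors: stainless steel, silicon carbide, GFRP laminate.
Normalizing units and computing the index:
  stainless steel: σ_y = 219.9 MPa, ρ = 7828 kg/m³
  silicon carbide: σ_y = 533.0 MPa, ρ = 3140 kg/m³
  GFRP laminate: σ_y = 201.0 MPa, ρ = 1850 kg/m³
  silicon carbide: M = 170 kN·m/kg
  GFRP laminate: M = 109 kN·m/kg
  stainless steel: M = 28.1 kN·m/kg
Silicon carbide ranks first.

silicon carbide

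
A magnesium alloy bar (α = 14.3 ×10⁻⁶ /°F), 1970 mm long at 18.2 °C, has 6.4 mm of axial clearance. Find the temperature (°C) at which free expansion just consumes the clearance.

144 °C

α = 14.3×10⁻⁶/°F × 9/5 = 25.7×10⁻⁶/K.
α·L₀·ΔT = 6.4 mm ⇒ ΔT = 6.4 / (25.7×10⁻⁶ × 1970.0) = 126.2 K.
T = 18.2 + 126.2 = 144.4 °C.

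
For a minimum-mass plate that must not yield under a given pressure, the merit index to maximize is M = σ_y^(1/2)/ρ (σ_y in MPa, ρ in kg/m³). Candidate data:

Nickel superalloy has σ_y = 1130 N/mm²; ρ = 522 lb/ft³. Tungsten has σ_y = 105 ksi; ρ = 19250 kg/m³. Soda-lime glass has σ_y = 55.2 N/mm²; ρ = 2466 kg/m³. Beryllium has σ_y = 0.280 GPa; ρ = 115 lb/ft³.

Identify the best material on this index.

Putting every candidate on a common basis:
  nickel superalloy: σ_y = 1130 MPa, ρ = 8362 kg/m³
  tungsten: σ_y = 723.9 MPa, ρ = 19250 kg/m³
  soda-lime glass: σ_y = 55.20 MPa, ρ = 2466 kg/m³
  beryllium: σ_y = 280.0 MPa, ρ = 1842 kg/m³
  beryllium: M = 9.08×10⁻³
  nickel superalloy: M = 4.02×10⁻³
  soda-lime glass: M = 3.01×10⁻³
  tungsten: M = 1.40×10⁻³
The maximum is for beryllium.

beryllium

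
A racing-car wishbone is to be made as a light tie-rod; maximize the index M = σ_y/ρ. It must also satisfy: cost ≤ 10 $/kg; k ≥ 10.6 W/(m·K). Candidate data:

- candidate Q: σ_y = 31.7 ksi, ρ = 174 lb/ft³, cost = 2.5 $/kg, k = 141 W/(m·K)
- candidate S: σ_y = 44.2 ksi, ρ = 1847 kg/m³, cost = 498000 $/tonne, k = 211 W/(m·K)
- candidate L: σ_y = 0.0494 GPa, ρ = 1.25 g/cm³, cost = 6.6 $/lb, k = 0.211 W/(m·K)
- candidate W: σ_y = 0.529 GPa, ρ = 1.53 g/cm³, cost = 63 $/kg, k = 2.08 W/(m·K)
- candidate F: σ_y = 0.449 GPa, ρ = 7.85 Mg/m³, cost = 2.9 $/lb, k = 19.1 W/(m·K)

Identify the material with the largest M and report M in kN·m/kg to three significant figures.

Screen on constraints: cost ≤ 10 $/kg; k ≥ 10.6 W/(m·K). Survivors: candidate Q, candidate F.
Convert each candidate to consistent units, then evaluate M:
  candidate Q: σ_y = 218.6 MPa, ρ = 2787 kg/m³
  candidate F: σ_y = 449.0 MPa, ρ = 7850 kg/m³
  candidate Q: M = 78.4 kN·m/kg
  candidate F: M = 57.2 kN·m/kg
Candidate Q ranks first.

candidate Q, M = 78.4 kN·m/kg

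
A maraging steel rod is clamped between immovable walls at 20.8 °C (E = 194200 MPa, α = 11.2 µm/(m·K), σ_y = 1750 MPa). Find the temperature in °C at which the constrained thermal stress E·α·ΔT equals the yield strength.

825 °C

E = 194200 MPa = 194.2 GPa.
E·α·ΔT = 1750 MPa ⇒ ΔT = 1750 / (194.2×10³ × 11.2×10⁻⁶) = 804.6 K.
T = 20.8 + 804.6 = 825.4 °C.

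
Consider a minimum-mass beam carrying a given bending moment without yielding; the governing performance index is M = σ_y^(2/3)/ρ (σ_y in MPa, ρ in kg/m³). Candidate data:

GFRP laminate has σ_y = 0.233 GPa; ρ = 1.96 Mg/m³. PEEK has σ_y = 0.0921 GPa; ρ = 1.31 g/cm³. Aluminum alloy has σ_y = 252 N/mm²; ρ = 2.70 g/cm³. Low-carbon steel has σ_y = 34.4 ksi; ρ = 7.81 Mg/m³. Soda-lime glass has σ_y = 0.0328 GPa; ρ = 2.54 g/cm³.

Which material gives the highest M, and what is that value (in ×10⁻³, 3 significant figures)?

Putting every candidate on a common basis:
  GFRP laminate: σ_y = 233.0 MPa, ρ = 1960 kg/m³
  PEEK: σ_y = 92.10 MPa, ρ = 1310 kg/m³
  aluminum alloy: σ_y = 252.0 MPa, ρ = 2700 kg/m³
  low-carbon steel: σ_y = 237.2 MPa, ρ = 7810 kg/m³
  soda-lime glass: σ_y = 32.80 MPa, ρ = 2540 kg/m³
  GFRP laminate: M = 19.3×10⁻³
  PEEK: M = 15.6×10⁻³
  aluminum alloy: M = 14.8×10⁻³
  low-carbon steel: M = 4.91×10⁻³
  soda-lime glass: M = 4.03×10⁻³
GFRP laminate ranks first.

GFRP laminate, M = 19.3×10⁻³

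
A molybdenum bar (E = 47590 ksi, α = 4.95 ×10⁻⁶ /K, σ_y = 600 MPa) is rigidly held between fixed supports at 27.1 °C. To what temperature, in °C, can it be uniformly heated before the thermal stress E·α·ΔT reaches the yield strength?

E = 47590 ksi = 328.1 GPa.
E·α·ΔT = 600.0 MPa ⇒ ΔT = 600.0 / (328.1×10³ × 4.95×10⁻⁶) = 369.4 K.
T = 27.1 + 369.4 = 396.5 °C.

397 °C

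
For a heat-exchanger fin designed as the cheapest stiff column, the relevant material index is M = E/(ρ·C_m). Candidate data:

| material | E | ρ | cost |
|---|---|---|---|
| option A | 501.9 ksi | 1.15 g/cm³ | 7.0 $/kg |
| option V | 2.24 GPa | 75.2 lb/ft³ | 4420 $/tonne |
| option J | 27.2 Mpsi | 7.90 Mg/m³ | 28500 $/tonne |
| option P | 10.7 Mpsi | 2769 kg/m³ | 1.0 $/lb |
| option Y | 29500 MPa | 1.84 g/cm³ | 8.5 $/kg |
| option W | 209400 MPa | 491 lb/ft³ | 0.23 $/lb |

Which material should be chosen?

option W

In SI units:
  option A: E = 3.460 GPa, ρ = 1150 kg/m³, cost = 7.000 $/kg
  option V: E = 2.240 GPa, ρ = 1205 kg/m³, cost = 4.420 $/kg
  option J: E = 187.5 GPa, ρ = 7900 kg/m³, cost = 28.50 $/kg
  option P: E = 73.77 GPa, ρ = 2769 kg/m³, cost = 2.205 $/kg
  option Y: E = 29.50 GPa, ρ = 1840 kg/m³, cost = 8.500 $/kg
  option W: E = 209.4 GPa, ρ = 7865 kg/m³, cost = 0.5071 $/kg
  option W: M = 52.5 MN·m per $
  option P: M = 12.1 MN·m per $
  option Y: M = 1.89 MN·m per $
  option J: M = 0.833 MN·m per $
  option A: M = 0.430 MN·m per $
  option V: M = 0.421 MN·m per $
Highest index: option W.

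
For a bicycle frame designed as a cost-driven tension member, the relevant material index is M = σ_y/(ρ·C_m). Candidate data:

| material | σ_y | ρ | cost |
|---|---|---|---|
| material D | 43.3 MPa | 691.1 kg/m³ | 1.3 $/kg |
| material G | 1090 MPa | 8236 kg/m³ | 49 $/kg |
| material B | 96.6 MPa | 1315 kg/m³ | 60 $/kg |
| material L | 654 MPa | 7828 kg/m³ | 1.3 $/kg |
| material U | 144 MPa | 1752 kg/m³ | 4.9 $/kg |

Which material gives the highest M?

Computing M directly (units already consistent):
  material L: M = 64.3 kN·m per $
  material D: M = 48.2 kN·m per $
  material U: M = 16.8 kN·m per $
  material G: M = 2.70 kN·m per $
  material B: M = 1.22 kN·m per $
Highest index: material L.

material L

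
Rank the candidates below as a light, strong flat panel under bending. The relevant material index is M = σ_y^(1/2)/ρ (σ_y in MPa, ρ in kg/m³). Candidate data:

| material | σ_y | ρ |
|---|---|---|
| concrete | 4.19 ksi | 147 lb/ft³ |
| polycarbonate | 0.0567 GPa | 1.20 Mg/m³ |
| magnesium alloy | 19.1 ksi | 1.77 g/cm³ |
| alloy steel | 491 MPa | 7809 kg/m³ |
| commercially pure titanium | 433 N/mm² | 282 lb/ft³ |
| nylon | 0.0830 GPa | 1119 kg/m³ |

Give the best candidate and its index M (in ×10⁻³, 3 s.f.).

Convert each candidate to consistent units, then evaluate M:
  concrete: σ_y = 28.89 MPa, ρ = 2355 kg/m³
  polycarbonate: σ_y = 56.70 MPa, ρ = 1200 kg/m³
  magnesium alloy: σ_y = 131.7 MPa, ρ = 1770 kg/m³
  alloy steel: σ_y = 491.0 MPa, ρ = 7809 kg/m³
  commercially pure titanium: σ_y = 433.0 MPa, ρ = 4517 kg/m³
  nylon: σ_y = 83.00 MPa, ρ = 1119 kg/m³
  nylon: M = 8.14×10⁻³
  magnesium alloy: M = 6.48×10⁻³
  polycarbonate: M = 6.27×10⁻³
  commercially pure titanium: M = 4.61×10⁻³
  alloy steel: M = 2.84×10⁻³
  concrete: M = 2.28×10⁻³
Nylon has the largest M.

nylon, M = 8.14×10⁻³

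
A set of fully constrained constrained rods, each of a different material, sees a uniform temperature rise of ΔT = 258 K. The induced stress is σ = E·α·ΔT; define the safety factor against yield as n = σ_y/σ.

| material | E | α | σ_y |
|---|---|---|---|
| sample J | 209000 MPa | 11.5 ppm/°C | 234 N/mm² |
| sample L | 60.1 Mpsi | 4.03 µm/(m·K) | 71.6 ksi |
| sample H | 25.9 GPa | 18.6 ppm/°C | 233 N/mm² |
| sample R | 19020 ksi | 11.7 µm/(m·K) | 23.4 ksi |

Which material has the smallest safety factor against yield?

Per material, after unit conversion:
  sample J: E = 209.0, α = 11.5, σ_y = 234.0 → σ = 620 MPa, n = 0.377
  sample L: E = 414.4, α = 4.03, σ_y = 493.7 → σ = 431 MPa, n = 1.15
  sample H: E = 25.90, α = 18.6, σ_y = 233.0 → σ = 124 MPa, n = 1.87
  sample R: E = 131.1, α = 11.7, σ_y = 161.3 → σ = 396 MPa, n = 0.408
Sample J has the lowest safety factor, n = 0.377.

sample J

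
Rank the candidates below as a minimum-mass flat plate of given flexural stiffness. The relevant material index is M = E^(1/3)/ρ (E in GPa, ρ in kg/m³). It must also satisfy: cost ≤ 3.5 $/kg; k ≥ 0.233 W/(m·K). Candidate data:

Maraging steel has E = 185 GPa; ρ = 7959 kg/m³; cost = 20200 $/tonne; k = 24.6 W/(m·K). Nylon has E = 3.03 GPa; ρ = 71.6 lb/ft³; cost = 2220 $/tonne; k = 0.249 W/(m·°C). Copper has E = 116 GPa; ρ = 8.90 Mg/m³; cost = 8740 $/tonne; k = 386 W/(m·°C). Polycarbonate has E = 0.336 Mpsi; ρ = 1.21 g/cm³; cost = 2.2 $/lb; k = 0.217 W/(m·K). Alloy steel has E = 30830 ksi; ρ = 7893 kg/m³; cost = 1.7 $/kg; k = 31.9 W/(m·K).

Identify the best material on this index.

nylon

Screen on constraints: cost ≤ 3.5 $/kg; k ≥ 0.233 W/(m·K). Survivors: nylon, alloy steel.
In SI units:
  nylon: E = 3.030 GPa, ρ = 1147 kg/m³
  alloy steel: E = 212.6 GPa, ρ = 7893 kg/m³
  nylon: M = 1.26×10⁻³
  alloy steel: M = 0.756×10⁻³
Highest index: nylon.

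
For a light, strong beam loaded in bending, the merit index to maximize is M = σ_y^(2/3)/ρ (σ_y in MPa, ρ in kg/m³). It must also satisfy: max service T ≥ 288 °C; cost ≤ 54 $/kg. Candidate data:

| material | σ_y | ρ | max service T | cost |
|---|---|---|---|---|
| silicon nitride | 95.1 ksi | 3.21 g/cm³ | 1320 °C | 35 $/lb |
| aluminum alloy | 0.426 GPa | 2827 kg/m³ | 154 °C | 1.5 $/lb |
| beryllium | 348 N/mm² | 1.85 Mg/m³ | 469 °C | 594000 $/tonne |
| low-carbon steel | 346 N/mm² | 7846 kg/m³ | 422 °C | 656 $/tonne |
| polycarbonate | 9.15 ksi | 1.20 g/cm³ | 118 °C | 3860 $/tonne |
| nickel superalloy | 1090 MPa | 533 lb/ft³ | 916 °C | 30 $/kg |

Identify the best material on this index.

nickel superalloy

Screen on constraints: max service T ≥ 288 °C; cost ≤ 54 $/kg. Survivors: low-carbon steel, nickel superalloy.
Convert each candidate to consistent units, then evaluate M:
  low-carbon steel: σ_y = 346.0 MPa, ρ = 7846 kg/m³
  nickel superalloy: σ_y = 1090 MPa, ρ = 8538 kg/m³
  nickel superalloy: M = 12.4×10⁻³
  low-carbon steel: M = 6.28×10⁻³
The maximum is for nickel superalloy.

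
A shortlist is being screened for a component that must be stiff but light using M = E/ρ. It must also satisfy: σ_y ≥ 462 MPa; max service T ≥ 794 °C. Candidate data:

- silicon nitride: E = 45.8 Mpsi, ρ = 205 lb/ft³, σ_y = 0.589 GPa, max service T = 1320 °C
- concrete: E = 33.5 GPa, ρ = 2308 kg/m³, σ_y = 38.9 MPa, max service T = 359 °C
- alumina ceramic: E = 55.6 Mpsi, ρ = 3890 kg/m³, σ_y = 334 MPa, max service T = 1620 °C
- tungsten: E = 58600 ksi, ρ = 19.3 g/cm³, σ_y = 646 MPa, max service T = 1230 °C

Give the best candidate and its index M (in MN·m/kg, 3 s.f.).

silicon nitride, M = 96.2 MN·m/kg

Screen on constraints: σ_y ≥ 462 MPa; max service T ≥ 794 °C. Survivors: silicon nitride, tungsten.
In SI units:
  silicon nitride: E = 315.8 GPa, ρ = 3284 kg/m³
  tungsten: E = 404.0 GPa, ρ = 19300 kg/m³
  silicon nitride: M = 96.2 MN·m/kg
  tungsten: M = 20.9 MN·m/kg
The maximum is for silicon nitride.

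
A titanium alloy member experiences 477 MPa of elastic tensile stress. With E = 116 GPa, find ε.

ε = σ/E = 477 / 116000 = 4.11×10⁻³.

4.11×10⁻³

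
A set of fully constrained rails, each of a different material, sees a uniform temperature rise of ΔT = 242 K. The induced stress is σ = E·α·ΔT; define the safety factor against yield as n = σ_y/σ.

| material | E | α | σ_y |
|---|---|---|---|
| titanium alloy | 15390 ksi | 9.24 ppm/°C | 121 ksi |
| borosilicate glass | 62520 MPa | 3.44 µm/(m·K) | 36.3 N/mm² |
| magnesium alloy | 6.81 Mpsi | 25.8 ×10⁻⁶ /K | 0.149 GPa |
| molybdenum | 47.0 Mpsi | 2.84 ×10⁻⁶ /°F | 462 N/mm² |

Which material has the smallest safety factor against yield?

magnesium alloy

With everything in SI (GPa, ×10⁻⁶/K, MPa):
  titanium alloy: E = 106.1, α = 9.24, σ_y = 834.3 → σ = 237 MPa, n = 3.52
  borosilicate glass: E = 62.52, α = 3.44, σ_y = 36.30 → σ = 52.0 MPa, n = 0.697
  magnesium alloy: E = 46.95, α = 25.8, σ_y = 149.0 → σ = 293 MPa, n = 0.508
  molybdenum: E = 324.1, α = 5.11, σ_y = 462.0 → σ = 401 MPa, n = 1.15
Magnesium alloy has the lowest safety factor, n = 0.508.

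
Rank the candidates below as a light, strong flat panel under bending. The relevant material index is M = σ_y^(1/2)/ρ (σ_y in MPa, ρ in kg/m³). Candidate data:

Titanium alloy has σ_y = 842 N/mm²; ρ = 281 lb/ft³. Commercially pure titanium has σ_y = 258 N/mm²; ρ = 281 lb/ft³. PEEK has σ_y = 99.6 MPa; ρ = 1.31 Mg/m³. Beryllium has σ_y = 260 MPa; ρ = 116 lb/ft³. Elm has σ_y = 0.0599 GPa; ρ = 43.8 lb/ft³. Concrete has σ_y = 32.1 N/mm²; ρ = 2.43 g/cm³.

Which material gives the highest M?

elm

After converting to SI:
  titanium alloy: σ_y = 842.0 MPa, ρ = 4501 kg/m³
  commercially pure titanium: σ_y = 258.0 MPa, ρ = 4501 kg/m³
  PEEK: σ_y = 99.60 MPa, ρ = 1310 kg/m³
  beryllium: σ_y = 260.0 MPa, ρ = 1858 kg/m³
  elm: σ_y = 59.90 MPa, ρ = 701.6 kg/m³
  concrete: σ_y = 32.10 MPa, ρ = 2430 kg/m³
  elm: M = 11.0×10⁻³
  beryllium: M = 8.68×10⁻³
  PEEK: M = 7.62×10⁻³
  titanium alloy: M = 6.45×10⁻³
  commercially pure titanium: M = 3.57×10⁻³
  concrete: M = 2.33×10⁻³
Elm has the largest M.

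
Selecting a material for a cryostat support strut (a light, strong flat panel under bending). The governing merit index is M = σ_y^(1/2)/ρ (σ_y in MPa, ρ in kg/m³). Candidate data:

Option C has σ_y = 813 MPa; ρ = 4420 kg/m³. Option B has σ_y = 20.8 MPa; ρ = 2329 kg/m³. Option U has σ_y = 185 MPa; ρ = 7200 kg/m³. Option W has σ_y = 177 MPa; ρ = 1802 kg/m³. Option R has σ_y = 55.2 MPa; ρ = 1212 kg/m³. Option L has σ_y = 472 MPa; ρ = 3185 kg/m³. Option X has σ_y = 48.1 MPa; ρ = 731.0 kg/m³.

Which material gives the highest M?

option X

Per-candidate index values:
  option X: M = 9.49×10⁻³
  option W: M = 7.38×10⁻³
  option L: M = 6.82×10⁻³
  option C: M = 6.45×10⁻³
  option R: M = 6.13×10⁻³
  option B: M = 1.96×10⁻³
  option U: M = 1.89×10⁻³
Option X ranks first.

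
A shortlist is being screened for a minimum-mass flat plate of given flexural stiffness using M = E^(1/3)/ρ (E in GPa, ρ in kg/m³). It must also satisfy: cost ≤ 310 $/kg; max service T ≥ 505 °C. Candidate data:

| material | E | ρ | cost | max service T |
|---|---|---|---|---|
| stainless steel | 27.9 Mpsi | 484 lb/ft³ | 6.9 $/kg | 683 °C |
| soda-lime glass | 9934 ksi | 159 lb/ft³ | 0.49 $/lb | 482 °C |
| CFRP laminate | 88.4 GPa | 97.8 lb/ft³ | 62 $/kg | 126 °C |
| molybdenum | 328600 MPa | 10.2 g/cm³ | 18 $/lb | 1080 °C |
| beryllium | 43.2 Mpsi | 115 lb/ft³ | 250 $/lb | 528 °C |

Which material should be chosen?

stainless steel

Screen on constraints: cost ≤ 310 $/kg; max service T ≥ 505 °C. Survivors: stainless steel, molybdenum.
Putting every candidate on a common basis:
  stainless steel: E = 192.4 GPa, ρ = 7753 kg/m³
  molybdenum: E = 328.6 GPa, ρ = 10200 kg/m³
  stainless steel: M = 0.745×10⁻³
  molybdenum: M = 0.677×10⁻³
Stainless steel has the largest M.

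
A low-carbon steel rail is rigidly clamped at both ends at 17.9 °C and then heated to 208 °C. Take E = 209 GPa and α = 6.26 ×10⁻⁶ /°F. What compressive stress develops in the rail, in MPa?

α = 6.26×10⁻⁶/°F × 9/5 = 11.3×10⁻⁶/K.
ΔT = 190.1 K. Constrained thermal stress σ = E·α·ΔT = 209.0×10³ MPa × 11.3×10⁻⁶ × 190.1 = 448 MPa (compressive).

448 MPa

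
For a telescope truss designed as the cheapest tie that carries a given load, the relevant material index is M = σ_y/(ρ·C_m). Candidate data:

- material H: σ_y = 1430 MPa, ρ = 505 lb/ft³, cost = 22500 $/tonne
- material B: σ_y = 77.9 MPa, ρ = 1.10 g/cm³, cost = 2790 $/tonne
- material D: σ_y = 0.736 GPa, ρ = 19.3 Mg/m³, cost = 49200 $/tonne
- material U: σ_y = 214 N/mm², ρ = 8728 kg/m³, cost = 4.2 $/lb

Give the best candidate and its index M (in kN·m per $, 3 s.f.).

Convert each candidate to consistent units, then evaluate M:
  material H: σ_y = 1430 MPa, ρ = 8089 kg/m³, cost = 22.50 $/kg
  material B: σ_y = 77.90 MPa, ρ = 1100 kg/m³, cost = 2.790 $/kg
  material D: σ_y = 736.0 MPa, ρ = 19300 kg/m³, cost = 49.20 $/kg
  material U: σ_y = 214.0 MPa, ρ = 8728 kg/m³, cost = 9.259 $/kg
  material B: M = 25.4 kN·m per $
  material H: M = 7.86 kN·m per $
  material U: M = 2.65 kN·m per $
  material D: M = 0.775 kN·m per $
Material B has the largest M.

material B, M = 25.4 kN·m per $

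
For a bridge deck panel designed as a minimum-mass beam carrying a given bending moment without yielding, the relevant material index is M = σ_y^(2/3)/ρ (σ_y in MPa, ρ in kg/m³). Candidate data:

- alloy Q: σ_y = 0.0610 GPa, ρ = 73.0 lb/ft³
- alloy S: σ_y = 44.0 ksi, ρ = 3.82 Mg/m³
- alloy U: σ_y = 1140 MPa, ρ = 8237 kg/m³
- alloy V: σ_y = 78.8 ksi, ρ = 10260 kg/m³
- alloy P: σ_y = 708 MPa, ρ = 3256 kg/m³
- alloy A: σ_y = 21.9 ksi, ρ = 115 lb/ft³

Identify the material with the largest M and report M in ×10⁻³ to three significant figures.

Normalizing units and computing the index:
  alloy Q: σ_y = 61.00 MPa, ρ = 1169 kg/m³
  alloy S: σ_y = 303.4 MPa, ρ = 3820 kg/m³
  alloy U: σ_y = 1140 MPa, ρ = 8237 kg/m³
  alloy V: σ_y = 543.3 MPa, ρ = 10260 kg/m³
  alloy P: σ_y = 708.0 MPa, ρ = 3256 kg/m³
  alloy A: σ_y = 151.0 MPa, ρ = 1842 kg/m³
  alloy P: M = 24.4×10⁻³
  alloy A: M = 15.4×10⁻³
  alloy Q: M = 13.3×10⁻³
  alloy U: M = 13.2×10⁻³
  alloy S: M = 11.8×10⁻³
  alloy V: M = 6.49×10⁻³
Alloy P ranks first.

alloy P, M = 24.4×10⁻³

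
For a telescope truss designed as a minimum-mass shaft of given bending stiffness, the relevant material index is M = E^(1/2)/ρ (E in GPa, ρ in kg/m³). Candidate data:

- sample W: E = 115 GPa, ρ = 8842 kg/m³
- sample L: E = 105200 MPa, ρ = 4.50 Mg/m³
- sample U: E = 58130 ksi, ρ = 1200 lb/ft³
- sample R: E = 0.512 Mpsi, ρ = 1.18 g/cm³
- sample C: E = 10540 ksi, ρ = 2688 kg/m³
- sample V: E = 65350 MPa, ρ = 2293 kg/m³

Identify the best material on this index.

sample V

Normalizing units and computing the index:
  sample W: E = 115.0 GPa, ρ = 8842 kg/m³
  sample L: E = 105.2 GPa, ρ = 4500 kg/m³
  sample U: E = 400.8 GPa, ρ = 19220 kg/m³
  sample R: E = 3.530 GPa, ρ = 1180 kg/m³
  sample C: E = 72.67 GPa, ρ = 2688 kg/m³
  sample V: E = 65.35 GPa, ρ = 2293 kg/m³
  sample V: M = 3.53×10⁻³
  sample C: M = 3.17×10⁻³
  sample L: M = 2.28×10⁻³
  sample R: M = 1.59×10⁻³
  sample W: M = 1.21×10⁻³
  sample U: M = 1.04×10⁻³
The maximum is for sample V.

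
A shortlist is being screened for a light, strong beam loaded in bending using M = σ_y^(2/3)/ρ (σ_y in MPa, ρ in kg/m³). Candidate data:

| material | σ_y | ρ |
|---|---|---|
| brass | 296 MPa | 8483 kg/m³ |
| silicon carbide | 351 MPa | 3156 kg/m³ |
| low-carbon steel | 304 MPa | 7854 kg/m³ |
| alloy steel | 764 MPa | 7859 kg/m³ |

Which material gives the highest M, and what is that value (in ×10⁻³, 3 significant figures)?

silicon carbide, M = 15.8×10⁻³

Evaluate M for each candidate:
  silicon carbide: M = 15.8×10⁻³
  alloy steel: M = 10.6×10⁻³
  low-carbon steel: M = 5.76×10⁻³
  brass: M = 5.24×10⁻³
Silicon carbide ranks first.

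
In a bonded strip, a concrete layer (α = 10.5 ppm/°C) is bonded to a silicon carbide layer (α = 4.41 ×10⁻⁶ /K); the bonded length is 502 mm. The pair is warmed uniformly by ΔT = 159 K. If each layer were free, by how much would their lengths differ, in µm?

Δα = |10.5 − 4.41|×10⁻⁶/K = 6.09×10⁻⁶/K.
ΔL_mismatch = Δα·L·ΔT = 6.09×10⁻⁶ × 502.0 mm × 159.0 K = 486 µm.

486 µm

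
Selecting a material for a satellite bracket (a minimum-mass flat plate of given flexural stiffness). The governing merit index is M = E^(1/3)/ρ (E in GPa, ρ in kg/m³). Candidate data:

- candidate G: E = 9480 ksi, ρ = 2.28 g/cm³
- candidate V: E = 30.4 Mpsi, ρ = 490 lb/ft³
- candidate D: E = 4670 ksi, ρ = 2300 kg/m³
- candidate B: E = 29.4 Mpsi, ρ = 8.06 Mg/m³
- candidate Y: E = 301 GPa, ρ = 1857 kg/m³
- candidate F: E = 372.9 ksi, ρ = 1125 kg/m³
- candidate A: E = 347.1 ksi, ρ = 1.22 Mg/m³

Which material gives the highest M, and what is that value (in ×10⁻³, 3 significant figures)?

Putting every candidate on a common basis:
  candidate G: E = 65.36 GPa, ρ = 2280 kg/m³
  candidate V: E = 209.6 GPa, ρ = 7849 kg/m³
  candidate D: E = 32.20 GPa, ρ = 2300 kg/m³
  candidate B: E = 202.7 GPa, ρ = 8060 kg/m³
  candidate Y: E = 301.0 GPa, ρ = 1857 kg/m³
  candidate F: E = 2.571 GPa, ρ = 1125 kg/m³
  candidate A: E = 2.393 GPa, ρ = 1220 kg/m³
  candidate Y: M = 3.61×10⁻³
  candidate G: M = 1.77×10⁻³
  candidate D: M = 1.38×10⁻³
  candidate F: M = 1.22×10⁻³
  candidate A: M = 1.10×10⁻³
  candidate V: M = 0.757×10⁻³
  candidate B: M = 0.729×10⁻³
Highest index: candidate Y.

candidate Y, M = 3.61×10⁻³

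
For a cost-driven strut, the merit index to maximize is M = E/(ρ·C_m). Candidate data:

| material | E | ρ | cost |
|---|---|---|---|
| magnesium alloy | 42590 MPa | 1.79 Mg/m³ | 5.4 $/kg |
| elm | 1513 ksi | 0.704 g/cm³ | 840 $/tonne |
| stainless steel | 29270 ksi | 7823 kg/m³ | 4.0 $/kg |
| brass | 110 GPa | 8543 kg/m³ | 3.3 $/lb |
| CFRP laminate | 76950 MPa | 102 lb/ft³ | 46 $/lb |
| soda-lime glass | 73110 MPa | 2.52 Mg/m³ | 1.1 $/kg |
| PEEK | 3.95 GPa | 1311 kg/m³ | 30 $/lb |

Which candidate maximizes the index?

soda-lime glass

Convert each candidate to consistent units, then evaluate M:
  magnesium alloy: E = 42.59 GPa, ρ = 1790 kg/m³, cost = 5.400 $/kg
  elm: E = 10.43 GPa, ρ = 704.0 kg/m³, cost = 0.8400 $/kg
  stainless steel: E = 201.8 GPa, ρ = 7823 kg/m³, cost = 4.000 $/kg
  brass: E = 110.0 GPa, ρ = 8543 kg/m³, cost = 7.275 $/kg
  CFRP laminate: E = 76.95 GPa, ρ = 1634 kg/m³, cost = 101.4 $/kg
  soda-lime glass: E = 73.11 GPa, ρ = 2520 kg/m³, cost = 1.100 $/kg
  PEEK: E = 3.950 GPa, ρ = 1311 kg/m³, cost = 66.14 $/kg
  soda-lime glass: M = 26.4 MN·m per $
  elm: M = 17.6 MN·m per $
  stainless steel: M = 6.45 MN·m per $
  magnesium alloy: M = 4.41 MN·m per $
  brass: M = 1.77 MN·m per $
  CFRP laminate: M = 0.464 MN·m per $
  PEEK: M = 0.0456 MN·m per $
Soda-lime glass ranks first.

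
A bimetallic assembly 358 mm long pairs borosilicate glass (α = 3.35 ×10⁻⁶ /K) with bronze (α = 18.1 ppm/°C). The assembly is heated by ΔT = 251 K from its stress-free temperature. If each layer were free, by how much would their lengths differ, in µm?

Δα = |3.35 − 18.1|×10⁻⁶/K = 14.8×10⁻⁶/K.
ΔL_mismatch = Δα·L·ΔT = 14.8×10⁻⁶ × 358.0 mm × 251.0 K = 1330 µm.

1330 µm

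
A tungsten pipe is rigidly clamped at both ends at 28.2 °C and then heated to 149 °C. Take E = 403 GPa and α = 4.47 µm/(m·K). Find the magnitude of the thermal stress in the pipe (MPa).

ΔT = 120.8 K. Constrained thermal stress σ = E·α·ΔT = 403.0×10³ MPa × 4.47×10⁻⁶ × 120.8 = 218 MPa (compressive).

218 MPa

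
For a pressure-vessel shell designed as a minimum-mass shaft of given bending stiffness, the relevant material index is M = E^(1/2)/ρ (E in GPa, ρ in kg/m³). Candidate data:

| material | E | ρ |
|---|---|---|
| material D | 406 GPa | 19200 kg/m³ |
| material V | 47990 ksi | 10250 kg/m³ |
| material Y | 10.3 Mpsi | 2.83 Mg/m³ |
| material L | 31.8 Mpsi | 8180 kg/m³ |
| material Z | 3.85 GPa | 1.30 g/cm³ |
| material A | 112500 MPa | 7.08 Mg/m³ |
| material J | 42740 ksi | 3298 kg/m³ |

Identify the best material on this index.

After converting to SI:
  material D: E = 406.0 GPa, ρ = 19200 kg/m³
  material V: E = 330.9 GPa, ρ = 10250 kg/m³
  material Y: E = 71.02 GPa, ρ = 2830 kg/m³
  material L: E = 219.3 GPa, ρ = 8180 kg/m³
  material Z: E = 3.850 GPa, ρ = 1300 kg/m³
  material A: E = 112.5 GPa, ρ = 7080 kg/m³
  material J: E = 294.7 GPa, ρ = 3298 kg/m³
  material J: M = 5.21×10⁻³
  material Y: M = 2.98×10⁻³
  material L: M = 1.81×10⁻³
  material V: M = 1.77×10⁻³
  material Z: M = 1.51×10⁻³
  material A: M = 1.50×10⁻³
  material D: M = 1.05×10⁻³
Material J ranks first.

material J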